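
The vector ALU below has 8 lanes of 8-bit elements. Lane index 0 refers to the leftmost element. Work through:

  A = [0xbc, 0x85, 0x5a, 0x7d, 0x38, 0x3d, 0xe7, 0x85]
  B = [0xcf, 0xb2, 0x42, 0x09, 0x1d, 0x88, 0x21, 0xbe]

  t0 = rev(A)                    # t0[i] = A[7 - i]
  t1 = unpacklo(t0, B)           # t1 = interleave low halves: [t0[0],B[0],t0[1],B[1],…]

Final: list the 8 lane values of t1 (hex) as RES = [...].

→ t0 |85|e7|3d|38|7d|5a|85|bc|
→ t1 |85|cf|e7|b2|3d|42|38|09|

RES = [ 0x85  0xcf  0xe7  0xb2  0x3d  0x42  0x38  0x09 ]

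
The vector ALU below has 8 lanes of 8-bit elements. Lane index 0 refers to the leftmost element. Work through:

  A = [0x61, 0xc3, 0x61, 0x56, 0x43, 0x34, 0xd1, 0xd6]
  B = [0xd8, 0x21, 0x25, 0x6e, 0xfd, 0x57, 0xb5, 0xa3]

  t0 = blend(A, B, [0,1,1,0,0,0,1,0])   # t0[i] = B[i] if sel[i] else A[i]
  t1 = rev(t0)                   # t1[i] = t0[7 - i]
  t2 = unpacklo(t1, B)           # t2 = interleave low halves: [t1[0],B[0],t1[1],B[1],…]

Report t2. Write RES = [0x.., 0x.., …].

RES = [0xd6, 0xd8, 0xb5, 0x21, 0x34, 0x25, 0x43, 0x6e]

t0 = [0x61, 0x21, 0x25, 0x56, 0x43, 0x34, 0xb5, 0xd6]
t1 = [0xd6, 0xb5, 0x34, 0x43, 0x56, 0x25, 0x21, 0x61]
t2 = [0xd6, 0xd8, 0xb5, 0x21, 0x34, 0x25, 0x43, 0x6e]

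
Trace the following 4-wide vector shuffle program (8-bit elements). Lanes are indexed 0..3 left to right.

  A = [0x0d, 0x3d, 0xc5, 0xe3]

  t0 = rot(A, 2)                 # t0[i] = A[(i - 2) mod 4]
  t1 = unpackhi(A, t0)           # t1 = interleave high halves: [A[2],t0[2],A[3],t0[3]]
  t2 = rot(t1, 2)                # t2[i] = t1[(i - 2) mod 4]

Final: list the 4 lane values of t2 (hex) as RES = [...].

→ t0 |c5|e3|0d|3d|
→ t1 |c5|0d|e3|3d|
→ t2 |e3|3d|c5|0d|

RES = [0xe3, 0x3d, 0xc5, 0x0d]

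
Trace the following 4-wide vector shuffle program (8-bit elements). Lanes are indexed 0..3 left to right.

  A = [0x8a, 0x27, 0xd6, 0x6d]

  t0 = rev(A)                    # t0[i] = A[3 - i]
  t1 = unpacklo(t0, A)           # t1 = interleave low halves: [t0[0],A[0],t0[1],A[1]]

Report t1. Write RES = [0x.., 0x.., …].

→ t0 |6d|d6|27|8a|
→ t1 |6d|8a|d6|27|

RES = [ 0x6d  0x8a  0xd6  0x27 ]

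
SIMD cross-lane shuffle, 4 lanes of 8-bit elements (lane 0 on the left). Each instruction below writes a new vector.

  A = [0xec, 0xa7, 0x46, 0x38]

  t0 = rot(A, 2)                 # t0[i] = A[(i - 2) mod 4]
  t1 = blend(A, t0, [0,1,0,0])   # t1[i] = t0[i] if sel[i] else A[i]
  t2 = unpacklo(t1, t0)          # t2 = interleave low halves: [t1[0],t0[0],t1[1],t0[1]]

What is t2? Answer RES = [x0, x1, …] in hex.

RES = [ 0xec  0x46  0x38  0x38 ]

→ t0 |46|38|ec|a7|
→ t1 |ec|38|46|38|
→ t2 |ec|46|38|38|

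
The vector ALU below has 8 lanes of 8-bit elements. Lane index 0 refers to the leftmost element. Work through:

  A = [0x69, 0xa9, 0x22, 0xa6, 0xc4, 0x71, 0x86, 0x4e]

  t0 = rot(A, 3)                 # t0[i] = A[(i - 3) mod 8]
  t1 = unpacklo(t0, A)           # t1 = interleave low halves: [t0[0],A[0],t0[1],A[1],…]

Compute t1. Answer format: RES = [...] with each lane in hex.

RES = [0x71, 0x69, 0x86, 0xa9, 0x4e, 0x22, 0x69, 0xa6]

  t0: 71 86 4e 69 a9 22 a6 c4
  t1: 71 69 86 a9 4e 22 69 a6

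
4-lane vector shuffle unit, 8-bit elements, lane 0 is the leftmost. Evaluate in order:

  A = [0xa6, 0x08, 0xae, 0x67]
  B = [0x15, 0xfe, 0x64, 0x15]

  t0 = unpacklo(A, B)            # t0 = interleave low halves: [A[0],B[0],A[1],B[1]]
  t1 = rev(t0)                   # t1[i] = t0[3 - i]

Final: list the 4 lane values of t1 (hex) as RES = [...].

→ t0 |a6|15|08|fe|
→ t1 |fe|08|15|a6|

RES = [0xfe, 0x08, 0x15, 0xa6]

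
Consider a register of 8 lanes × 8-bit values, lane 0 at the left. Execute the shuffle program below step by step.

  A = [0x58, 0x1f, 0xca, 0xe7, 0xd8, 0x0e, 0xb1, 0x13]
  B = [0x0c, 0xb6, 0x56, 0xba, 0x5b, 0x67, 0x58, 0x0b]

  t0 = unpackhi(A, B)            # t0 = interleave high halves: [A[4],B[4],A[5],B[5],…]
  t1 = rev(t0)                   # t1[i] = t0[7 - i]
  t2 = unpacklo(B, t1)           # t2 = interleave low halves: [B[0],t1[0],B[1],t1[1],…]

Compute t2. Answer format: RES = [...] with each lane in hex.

RES = [ 0x0c  0x0b  0xb6  0x13  0x56  0x58  0xba  0xb1 ]

t0 = [0xd8, 0x5b, 0x0e, 0x67, 0xb1, 0x58, 0x13, 0x0b]
t1 = [0x0b, 0x13, 0x58, 0xb1, 0x67, 0x0e, 0x5b, 0xd8]
t2 = [0x0c, 0x0b, 0xb6, 0x13, 0x56, 0x58, 0xba, 0xb1]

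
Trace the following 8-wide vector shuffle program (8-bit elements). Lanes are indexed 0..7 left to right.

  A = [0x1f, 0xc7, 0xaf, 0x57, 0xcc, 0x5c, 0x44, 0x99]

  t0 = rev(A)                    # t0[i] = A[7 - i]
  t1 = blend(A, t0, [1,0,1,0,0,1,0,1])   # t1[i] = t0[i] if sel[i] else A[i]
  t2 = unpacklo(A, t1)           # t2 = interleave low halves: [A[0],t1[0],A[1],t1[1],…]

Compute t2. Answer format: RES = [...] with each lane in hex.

t0 = [0x99, 0x44, 0x5c, 0xcc, 0x57, 0xaf, 0xc7, 0x1f]
t1 = [0x99, 0xc7, 0x5c, 0x57, 0xcc, 0xaf, 0x44, 0x1f]
t2 = [0x1f, 0x99, 0xc7, 0xc7, 0xaf, 0x5c, 0x57, 0x57]

RES = [ 0x1f  0x99  0xc7  0xc7  0xaf  0x5c  0x57  0x57 ]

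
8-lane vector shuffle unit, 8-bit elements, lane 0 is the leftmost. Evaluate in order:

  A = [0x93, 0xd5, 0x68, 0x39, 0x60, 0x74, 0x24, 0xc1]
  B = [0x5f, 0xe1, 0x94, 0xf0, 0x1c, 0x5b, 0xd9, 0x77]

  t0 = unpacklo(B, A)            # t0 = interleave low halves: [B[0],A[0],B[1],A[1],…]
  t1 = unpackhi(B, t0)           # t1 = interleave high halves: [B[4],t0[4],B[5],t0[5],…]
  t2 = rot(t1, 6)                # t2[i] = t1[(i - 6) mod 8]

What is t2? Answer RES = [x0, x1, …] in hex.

RES = [0x5b, 0x68, 0xd9, 0xf0, 0x77, 0x39, 0x1c, 0x94]

→ t0 |5f|93|e1|d5|94|68|f0|39|
→ t1 |1c|94|5b|68|d9|f0|77|39|
→ t2 |5b|68|d9|f0|77|39|1c|94|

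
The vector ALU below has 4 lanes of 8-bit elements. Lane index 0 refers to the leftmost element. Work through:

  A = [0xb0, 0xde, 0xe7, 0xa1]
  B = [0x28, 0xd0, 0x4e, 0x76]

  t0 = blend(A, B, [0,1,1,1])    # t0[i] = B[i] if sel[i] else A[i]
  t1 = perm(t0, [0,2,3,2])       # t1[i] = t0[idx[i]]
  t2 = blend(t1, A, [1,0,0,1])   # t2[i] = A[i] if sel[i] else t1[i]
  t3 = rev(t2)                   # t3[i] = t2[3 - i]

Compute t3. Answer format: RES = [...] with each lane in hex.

t0 = [0xb0, 0xd0, 0x4e, 0x76]
t1 = [0xb0, 0x4e, 0x76, 0x4e]
t2 = [0xb0, 0x4e, 0x76, 0xa1]
t3 = [0xa1, 0x76, 0x4e, 0xb0]

RES = [ 0xa1  0x76  0x4e  0xb0 ]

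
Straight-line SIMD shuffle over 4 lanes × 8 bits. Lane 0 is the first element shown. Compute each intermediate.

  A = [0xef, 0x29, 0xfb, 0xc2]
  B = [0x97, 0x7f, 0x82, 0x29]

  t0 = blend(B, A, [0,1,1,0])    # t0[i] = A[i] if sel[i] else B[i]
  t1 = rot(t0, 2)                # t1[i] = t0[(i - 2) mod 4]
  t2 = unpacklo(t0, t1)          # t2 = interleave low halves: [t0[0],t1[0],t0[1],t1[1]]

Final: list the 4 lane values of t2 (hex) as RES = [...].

RES = [ 0x97  0xfb  0x29  0x29 ]

  t0: 97 29 fb 29
  t1: fb 29 97 29
  t2: 97 fb 29 29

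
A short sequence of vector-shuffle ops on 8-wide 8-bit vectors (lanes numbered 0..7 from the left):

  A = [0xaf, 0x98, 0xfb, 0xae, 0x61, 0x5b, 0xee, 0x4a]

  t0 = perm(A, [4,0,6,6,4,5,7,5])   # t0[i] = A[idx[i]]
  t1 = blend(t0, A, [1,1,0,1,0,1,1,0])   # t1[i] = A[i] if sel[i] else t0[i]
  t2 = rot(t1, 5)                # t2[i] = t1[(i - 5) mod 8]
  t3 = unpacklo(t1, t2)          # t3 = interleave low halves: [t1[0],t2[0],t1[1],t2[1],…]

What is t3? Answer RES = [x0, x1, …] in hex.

→ t0 |61|af|ee|ee|61|5b|4a|5b|
→ t1 |af|98|ee|ae|61|5b|ee|5b|
→ t2 |ae|61|5b|ee|5b|af|98|ee|
→ t3 |af|ae|98|61|ee|5b|ae|ee|

RES = [0xaf, 0xae, 0x98, 0x61, 0xee, 0x5b, 0xae, 0xee]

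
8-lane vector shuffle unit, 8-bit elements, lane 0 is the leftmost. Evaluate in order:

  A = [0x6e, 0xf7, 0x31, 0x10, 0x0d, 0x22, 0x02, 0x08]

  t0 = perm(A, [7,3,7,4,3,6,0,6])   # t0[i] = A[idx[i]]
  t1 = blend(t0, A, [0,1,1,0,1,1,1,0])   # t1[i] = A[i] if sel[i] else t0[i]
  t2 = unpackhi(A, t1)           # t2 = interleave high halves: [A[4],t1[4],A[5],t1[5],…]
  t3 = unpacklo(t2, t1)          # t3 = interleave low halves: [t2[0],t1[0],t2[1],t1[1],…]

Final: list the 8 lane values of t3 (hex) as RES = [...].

RES = [0x0d, 0x08, 0x0d, 0xf7, 0x22, 0x31, 0x22, 0x0d]

t0 = [0x08, 0x10, 0x08, 0x0d, 0x10, 0x02, 0x6e, 0x02]
t1 = [0x08, 0xf7, 0x31, 0x0d, 0x0d, 0x22, 0x02, 0x02]
t2 = [0x0d, 0x0d, 0x22, 0x22, 0x02, 0x02, 0x08, 0x02]
t3 = [0x0d, 0x08, 0x0d, 0xf7, 0x22, 0x31, 0x22, 0x0d]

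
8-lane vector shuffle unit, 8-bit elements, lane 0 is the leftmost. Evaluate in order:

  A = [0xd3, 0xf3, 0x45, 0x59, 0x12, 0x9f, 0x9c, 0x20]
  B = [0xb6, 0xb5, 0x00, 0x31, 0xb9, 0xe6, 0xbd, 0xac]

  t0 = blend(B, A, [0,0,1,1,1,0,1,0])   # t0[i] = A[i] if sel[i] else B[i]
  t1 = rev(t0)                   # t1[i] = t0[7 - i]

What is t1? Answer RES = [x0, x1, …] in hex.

RES = [0xac, 0x9c, 0xe6, 0x12, 0x59, 0x45, 0xb5, 0xb6]

t0 = [0xb6, 0xb5, 0x45, 0x59, 0x12, 0xe6, 0x9c, 0xac]
t1 = [0xac, 0x9c, 0xe6, 0x12, 0x59, 0x45, 0xb5, 0xb6]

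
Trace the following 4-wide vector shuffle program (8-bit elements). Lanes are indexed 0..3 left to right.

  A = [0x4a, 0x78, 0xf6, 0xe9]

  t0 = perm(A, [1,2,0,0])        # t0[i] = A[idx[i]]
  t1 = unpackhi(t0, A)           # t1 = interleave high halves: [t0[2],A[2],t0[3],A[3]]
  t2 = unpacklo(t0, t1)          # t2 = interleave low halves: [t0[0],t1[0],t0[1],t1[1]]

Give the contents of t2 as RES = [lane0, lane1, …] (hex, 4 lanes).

RES = [ 0x78  0x4a  0xf6  0xf6 ]

  t0: 78 f6 4a 4a
  t1: 4a f6 4a e9
  t2: 78 4a f6 f6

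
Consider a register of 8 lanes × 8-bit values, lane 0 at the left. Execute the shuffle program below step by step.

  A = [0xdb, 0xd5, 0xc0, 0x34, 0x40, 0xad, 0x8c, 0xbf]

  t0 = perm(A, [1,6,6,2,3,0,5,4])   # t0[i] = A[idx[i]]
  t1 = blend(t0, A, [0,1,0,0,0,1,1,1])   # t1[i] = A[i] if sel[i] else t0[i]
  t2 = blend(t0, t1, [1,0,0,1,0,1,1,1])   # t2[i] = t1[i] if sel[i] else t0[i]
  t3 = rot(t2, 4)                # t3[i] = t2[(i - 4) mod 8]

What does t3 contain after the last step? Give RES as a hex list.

  t0: d5 8c 8c c0 34 db ad 40
  t1: d5 d5 8c c0 34 ad 8c bf
  t2: d5 8c 8c c0 34 ad 8c bf
  t3: 34 ad 8c bf d5 8c 8c c0

RES = [ 0x34  0xad  0x8c  0xbf  0xd5  0x8c  0x8c  0xc0 ]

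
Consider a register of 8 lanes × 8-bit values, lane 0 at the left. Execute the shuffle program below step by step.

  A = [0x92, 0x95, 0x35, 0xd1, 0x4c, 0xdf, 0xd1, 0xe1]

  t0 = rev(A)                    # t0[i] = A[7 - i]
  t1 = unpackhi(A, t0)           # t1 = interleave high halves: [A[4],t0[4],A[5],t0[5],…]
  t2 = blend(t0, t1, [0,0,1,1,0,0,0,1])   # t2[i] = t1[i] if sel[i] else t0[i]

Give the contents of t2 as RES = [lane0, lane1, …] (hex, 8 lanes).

RES = [ 0xe1  0xd1  0xdf  0x35  0xd1  0x35  0x95  0x92 ]

t0 = [0xe1, 0xd1, 0xdf, 0x4c, 0xd1, 0x35, 0x95, 0x92]
t1 = [0x4c, 0xd1, 0xdf, 0x35, 0xd1, 0x95, 0xe1, 0x92]
t2 = [0xe1, 0xd1, 0xdf, 0x35, 0xd1, 0x35, 0x95, 0x92]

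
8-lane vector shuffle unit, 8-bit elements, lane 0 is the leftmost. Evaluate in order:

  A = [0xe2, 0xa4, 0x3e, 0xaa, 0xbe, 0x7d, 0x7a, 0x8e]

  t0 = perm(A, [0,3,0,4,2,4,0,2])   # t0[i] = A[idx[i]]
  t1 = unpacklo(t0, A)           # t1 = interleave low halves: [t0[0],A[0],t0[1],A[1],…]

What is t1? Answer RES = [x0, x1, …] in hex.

RES = [ 0xe2  0xe2  0xaa  0xa4  0xe2  0x3e  0xbe  0xaa ]

t0 = [0xe2, 0xaa, 0xe2, 0xbe, 0x3e, 0xbe, 0xe2, 0x3e]
t1 = [0xe2, 0xe2, 0xaa, 0xa4, 0xe2, 0x3e, 0xbe, 0xaa]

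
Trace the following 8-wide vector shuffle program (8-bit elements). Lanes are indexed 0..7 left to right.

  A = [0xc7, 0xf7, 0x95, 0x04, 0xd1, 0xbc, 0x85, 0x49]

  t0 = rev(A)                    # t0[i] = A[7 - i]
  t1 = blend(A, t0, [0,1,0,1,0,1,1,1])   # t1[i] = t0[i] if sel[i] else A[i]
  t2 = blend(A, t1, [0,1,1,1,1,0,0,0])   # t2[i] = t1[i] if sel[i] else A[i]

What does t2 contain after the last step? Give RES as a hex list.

→ t0 |49|85|bc|d1|04|95|f7|c7|
→ t1 |c7|85|95|d1|d1|95|f7|c7|
→ t2 |c7|85|95|d1|d1|bc|85|49|

RES = [ 0xc7  0x85  0x95  0xd1  0xd1  0xbc  0x85  0x49 ]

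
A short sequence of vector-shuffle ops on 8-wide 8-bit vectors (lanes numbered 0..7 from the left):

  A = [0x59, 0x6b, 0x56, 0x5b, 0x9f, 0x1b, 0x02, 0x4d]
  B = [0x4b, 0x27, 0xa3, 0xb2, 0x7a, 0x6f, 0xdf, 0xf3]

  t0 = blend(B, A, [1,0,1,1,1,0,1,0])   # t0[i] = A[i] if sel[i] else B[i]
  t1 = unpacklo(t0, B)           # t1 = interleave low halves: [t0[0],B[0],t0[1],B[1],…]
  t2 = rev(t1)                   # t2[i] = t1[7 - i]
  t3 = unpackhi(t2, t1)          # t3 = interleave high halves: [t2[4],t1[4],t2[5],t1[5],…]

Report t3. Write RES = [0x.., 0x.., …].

→ t0 |59|27|56|5b|9f|6f|02|f3|
→ t1 |59|4b|27|27|56|a3|5b|b2|
→ t2 |b2|5b|a3|56|27|27|4b|59|
→ t3 |27|56|27|a3|4b|5b|59|b2|

RES = [0x27, 0x56, 0x27, 0xa3, 0x4b, 0x5b, 0x59, 0xb2]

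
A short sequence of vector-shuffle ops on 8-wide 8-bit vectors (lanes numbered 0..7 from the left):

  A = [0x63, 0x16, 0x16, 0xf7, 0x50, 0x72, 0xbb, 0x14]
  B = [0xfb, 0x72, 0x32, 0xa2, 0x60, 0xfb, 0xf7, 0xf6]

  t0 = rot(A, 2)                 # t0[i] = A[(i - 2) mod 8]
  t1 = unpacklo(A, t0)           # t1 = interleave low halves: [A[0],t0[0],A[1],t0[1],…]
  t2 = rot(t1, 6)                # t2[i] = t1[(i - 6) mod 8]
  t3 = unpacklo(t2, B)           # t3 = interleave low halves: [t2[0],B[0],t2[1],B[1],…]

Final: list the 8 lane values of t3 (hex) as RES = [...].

  t0: bb 14 63 16 16 f7 50 72
  t1: 63 bb 16 14 16 63 f7 16
  t2: 16 14 16 63 f7 16 63 bb
  t3: 16 fb 14 72 16 32 63 a2

RES = [ 0x16  0xfb  0x14  0x72  0x16  0x32  0x63  0xa2 ]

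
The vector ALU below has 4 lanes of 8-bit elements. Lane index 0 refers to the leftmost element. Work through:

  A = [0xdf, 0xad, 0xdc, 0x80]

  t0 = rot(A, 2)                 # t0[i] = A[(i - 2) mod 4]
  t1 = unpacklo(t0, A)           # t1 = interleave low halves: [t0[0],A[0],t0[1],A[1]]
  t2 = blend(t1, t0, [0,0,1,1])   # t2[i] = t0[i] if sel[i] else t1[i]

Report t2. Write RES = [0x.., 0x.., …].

→ t0 |dc|80|df|ad|
→ t1 |dc|df|80|ad|
→ t2 |dc|df|df|ad|

RES = [ 0xdc  0xdf  0xdf  0xad ]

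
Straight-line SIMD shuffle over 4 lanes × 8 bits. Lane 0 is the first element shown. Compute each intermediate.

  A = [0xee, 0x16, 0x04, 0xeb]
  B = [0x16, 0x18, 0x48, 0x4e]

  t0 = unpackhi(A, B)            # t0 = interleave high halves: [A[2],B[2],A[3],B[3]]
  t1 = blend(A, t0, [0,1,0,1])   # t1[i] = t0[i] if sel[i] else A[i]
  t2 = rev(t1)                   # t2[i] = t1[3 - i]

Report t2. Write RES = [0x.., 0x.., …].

RES = [0x4e, 0x04, 0x48, 0xee]

→ t0 |04|48|eb|4e|
→ t1 |ee|48|04|4e|
→ t2 |4e|04|48|ee|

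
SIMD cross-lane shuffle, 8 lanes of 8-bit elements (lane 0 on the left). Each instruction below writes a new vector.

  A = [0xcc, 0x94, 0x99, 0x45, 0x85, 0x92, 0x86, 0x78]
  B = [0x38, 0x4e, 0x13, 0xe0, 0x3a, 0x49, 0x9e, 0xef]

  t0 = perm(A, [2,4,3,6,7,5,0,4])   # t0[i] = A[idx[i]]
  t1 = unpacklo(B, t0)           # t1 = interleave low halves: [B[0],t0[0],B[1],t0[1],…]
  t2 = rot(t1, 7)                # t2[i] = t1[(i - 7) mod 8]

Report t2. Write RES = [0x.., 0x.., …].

RES = [ 0x99  0x4e  0x85  0x13  0x45  0xe0  0x86  0x38 ]

t0 = [0x99, 0x85, 0x45, 0x86, 0x78, 0x92, 0xcc, 0x85]
t1 = [0x38, 0x99, 0x4e, 0x85, 0x13, 0x45, 0xe0, 0x86]
t2 = [0x99, 0x4e, 0x85, 0x13, 0x45, 0xe0, 0x86, 0x38]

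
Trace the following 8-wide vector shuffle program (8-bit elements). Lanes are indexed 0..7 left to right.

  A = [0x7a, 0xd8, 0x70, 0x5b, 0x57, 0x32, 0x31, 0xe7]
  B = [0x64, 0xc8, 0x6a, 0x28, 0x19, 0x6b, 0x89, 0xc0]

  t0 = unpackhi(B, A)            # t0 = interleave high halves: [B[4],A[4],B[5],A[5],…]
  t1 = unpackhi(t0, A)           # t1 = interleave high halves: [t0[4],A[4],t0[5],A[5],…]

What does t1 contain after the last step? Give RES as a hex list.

RES = [0x89, 0x57, 0x31, 0x32, 0xc0, 0x31, 0xe7, 0xe7]

t0 = [0x19, 0x57, 0x6b, 0x32, 0x89, 0x31, 0xc0, 0xe7]
t1 = [0x89, 0x57, 0x31, 0x32, 0xc0, 0x31, 0xe7, 0xe7]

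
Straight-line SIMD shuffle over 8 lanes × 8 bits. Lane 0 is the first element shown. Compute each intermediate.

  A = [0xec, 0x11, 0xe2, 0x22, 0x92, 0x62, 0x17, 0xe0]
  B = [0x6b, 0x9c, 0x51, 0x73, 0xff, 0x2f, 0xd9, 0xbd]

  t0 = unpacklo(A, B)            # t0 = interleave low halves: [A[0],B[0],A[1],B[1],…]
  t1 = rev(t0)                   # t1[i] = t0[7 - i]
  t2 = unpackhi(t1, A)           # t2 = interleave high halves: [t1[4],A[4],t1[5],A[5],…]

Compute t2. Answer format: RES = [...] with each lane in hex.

  t0: ec 6b 11 9c e2 51 22 73
  t1: 73 22 51 e2 9c 11 6b ec
  t2: 9c 92 11 62 6b 17 ec e0

RES = [0x9c, 0x92, 0x11, 0x62, 0x6b, 0x17, 0xec, 0xe0]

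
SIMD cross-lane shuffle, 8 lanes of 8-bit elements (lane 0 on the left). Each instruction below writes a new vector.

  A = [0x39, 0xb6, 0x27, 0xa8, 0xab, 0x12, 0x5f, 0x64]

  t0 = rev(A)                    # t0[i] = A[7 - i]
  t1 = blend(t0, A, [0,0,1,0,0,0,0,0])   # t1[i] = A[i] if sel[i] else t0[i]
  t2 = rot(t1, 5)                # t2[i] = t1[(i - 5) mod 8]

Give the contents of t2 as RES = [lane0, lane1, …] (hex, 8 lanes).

t0 = [0x64, 0x5f, 0x12, 0xab, 0xa8, 0x27, 0xb6, 0x39]
t1 = [0x64, 0x5f, 0x27, 0xab, 0xa8, 0x27, 0xb6, 0x39]
t2 = [0xab, 0xa8, 0x27, 0xb6, 0x39, 0x64, 0x5f, 0x27]

RES = [ 0xab  0xa8  0x27  0xb6  0x39  0x64  0x5f  0x27 ]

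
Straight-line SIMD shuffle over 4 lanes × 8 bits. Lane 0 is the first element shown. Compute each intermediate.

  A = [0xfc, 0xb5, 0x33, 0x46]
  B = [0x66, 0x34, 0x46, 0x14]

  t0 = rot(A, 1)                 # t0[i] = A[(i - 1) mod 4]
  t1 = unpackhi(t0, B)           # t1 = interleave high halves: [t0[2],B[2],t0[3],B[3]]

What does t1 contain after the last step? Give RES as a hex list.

  t0: 46 fc b5 33
  t1: b5 46 33 14

RES = [0xb5, 0x46, 0x33, 0x14]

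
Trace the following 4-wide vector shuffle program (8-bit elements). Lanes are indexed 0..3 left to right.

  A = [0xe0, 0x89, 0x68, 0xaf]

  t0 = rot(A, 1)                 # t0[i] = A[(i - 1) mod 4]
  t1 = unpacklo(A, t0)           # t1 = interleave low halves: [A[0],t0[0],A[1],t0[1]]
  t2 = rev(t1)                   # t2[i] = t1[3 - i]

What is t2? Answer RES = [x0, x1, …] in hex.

RES = [ 0xe0  0x89  0xaf  0xe0 ]

  t0: af e0 89 68
  t1: e0 af 89 e0
  t2: e0 89 af e0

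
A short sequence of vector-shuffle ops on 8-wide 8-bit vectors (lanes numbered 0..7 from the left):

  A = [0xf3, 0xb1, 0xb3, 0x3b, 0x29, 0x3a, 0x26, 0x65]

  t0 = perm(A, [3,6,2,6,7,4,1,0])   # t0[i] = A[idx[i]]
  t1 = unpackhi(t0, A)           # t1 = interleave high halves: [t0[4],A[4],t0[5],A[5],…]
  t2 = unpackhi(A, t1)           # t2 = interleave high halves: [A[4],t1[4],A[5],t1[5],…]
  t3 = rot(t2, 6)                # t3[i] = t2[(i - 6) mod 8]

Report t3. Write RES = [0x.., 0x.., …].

RES = [ 0x3a  0x26  0x26  0xf3  0x65  0x65  0x29  0xb1 ]

→ t0 |3b|26|b3|26|65|29|b1|f3|
→ t1 |65|29|29|3a|b1|26|f3|65|
→ t2 |29|b1|3a|26|26|f3|65|65|
→ t3 |3a|26|26|f3|65|65|29|b1|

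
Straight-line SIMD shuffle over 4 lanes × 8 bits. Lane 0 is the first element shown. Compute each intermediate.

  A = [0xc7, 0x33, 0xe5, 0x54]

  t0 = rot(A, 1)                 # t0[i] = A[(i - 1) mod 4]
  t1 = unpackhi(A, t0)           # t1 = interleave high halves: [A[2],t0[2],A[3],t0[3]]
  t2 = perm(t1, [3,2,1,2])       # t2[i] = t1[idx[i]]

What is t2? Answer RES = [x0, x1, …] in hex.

t0 = [0x54, 0xc7, 0x33, 0xe5]
t1 = [0xe5, 0x33, 0x54, 0xe5]
t2 = [0xe5, 0x54, 0x33, 0x54]

RES = [0xe5, 0x54, 0x33, 0x54]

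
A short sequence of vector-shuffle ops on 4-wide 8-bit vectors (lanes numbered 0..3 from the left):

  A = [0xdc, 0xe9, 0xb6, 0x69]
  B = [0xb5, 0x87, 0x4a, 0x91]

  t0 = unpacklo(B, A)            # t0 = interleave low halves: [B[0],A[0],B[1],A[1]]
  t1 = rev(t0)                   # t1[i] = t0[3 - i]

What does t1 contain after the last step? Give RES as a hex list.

RES = [0xe9, 0x87, 0xdc, 0xb5]

t0 = [0xb5, 0xdc, 0x87, 0xe9]
t1 = [0xe9, 0x87, 0xdc, 0xb5]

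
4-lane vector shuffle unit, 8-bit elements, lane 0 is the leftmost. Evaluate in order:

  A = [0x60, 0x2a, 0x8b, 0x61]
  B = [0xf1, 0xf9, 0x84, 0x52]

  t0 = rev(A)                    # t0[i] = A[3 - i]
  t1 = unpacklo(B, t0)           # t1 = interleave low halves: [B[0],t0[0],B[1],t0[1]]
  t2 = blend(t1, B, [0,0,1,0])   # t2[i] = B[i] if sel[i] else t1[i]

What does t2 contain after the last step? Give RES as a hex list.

RES = [ 0xf1  0x61  0x84  0x8b ]

t0 = [0x61, 0x8b, 0x2a, 0x60]
t1 = [0xf1, 0x61, 0xf9, 0x8b]
t2 = [0xf1, 0x61, 0x84, 0x8b]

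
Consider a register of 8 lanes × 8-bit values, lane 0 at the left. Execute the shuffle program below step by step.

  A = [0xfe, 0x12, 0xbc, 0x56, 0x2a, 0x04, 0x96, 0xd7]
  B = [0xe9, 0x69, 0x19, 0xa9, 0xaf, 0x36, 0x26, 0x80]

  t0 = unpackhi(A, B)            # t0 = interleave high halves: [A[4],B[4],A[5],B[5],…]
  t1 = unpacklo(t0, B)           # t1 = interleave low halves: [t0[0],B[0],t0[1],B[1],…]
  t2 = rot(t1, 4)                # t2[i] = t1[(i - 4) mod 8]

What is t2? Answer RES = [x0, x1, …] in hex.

RES = [ 0x04  0x19  0x36  0xa9  0x2a  0xe9  0xaf  0x69 ]

  t0: 2a af 04 36 96 26 d7 80
  t1: 2a e9 af 69 04 19 36 a9
  t2: 04 19 36 a9 2a e9 af 69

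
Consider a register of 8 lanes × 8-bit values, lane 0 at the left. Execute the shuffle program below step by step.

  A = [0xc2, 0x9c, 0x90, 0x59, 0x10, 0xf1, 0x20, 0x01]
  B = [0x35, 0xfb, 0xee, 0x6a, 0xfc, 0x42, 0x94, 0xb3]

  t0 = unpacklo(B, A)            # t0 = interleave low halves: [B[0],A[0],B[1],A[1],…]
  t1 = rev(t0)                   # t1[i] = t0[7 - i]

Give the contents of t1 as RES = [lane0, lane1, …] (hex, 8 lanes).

→ t0 |35|c2|fb|9c|ee|90|6a|59|
→ t1 |59|6a|90|ee|9c|fb|c2|35|

RES = [ 0x59  0x6a  0x90  0xee  0x9c  0xfb  0xc2  0x35 ]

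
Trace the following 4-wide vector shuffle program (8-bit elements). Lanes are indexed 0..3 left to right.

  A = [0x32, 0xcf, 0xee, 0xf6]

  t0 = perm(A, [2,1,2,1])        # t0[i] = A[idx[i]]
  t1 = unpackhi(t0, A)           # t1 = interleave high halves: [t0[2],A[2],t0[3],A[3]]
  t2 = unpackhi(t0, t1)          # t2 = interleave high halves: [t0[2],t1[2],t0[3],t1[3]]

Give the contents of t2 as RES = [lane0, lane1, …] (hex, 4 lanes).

RES = [0xee, 0xcf, 0xcf, 0xf6]

t0 = [0xee, 0xcf, 0xee, 0xcf]
t1 = [0xee, 0xee, 0xcf, 0xf6]
t2 = [0xee, 0xcf, 0xcf, 0xf6]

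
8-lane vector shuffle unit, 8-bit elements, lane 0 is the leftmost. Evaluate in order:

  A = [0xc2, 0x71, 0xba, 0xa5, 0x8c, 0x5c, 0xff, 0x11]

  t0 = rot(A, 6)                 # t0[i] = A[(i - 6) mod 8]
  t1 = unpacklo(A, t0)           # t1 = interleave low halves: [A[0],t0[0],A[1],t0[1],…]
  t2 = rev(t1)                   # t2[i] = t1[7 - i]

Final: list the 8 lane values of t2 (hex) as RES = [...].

  t0: ba a5 8c 5c ff 11 c2 71
  t1: c2 ba 71 a5 ba 8c a5 5c
  t2: 5c a5 8c ba a5 71 ba c2

RES = [ 0x5c  0xa5  0x8c  0xba  0xa5  0x71  0xba  0xc2 ]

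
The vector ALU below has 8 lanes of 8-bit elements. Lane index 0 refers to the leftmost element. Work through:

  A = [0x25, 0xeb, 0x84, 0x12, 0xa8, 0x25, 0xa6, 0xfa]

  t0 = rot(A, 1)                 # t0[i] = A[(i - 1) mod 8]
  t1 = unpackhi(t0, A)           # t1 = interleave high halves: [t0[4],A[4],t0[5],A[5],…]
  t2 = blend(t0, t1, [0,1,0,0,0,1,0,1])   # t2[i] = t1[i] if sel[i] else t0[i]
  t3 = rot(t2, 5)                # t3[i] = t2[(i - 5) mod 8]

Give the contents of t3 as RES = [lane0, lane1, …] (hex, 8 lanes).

RES = [0x84, 0x12, 0xa6, 0x25, 0xfa, 0xfa, 0xa8, 0xeb]

t0 = [0xfa, 0x25, 0xeb, 0x84, 0x12, 0xa8, 0x25, 0xa6]
t1 = [0x12, 0xa8, 0xa8, 0x25, 0x25, 0xa6, 0xa6, 0xfa]
t2 = [0xfa, 0xa8, 0xeb, 0x84, 0x12, 0xa6, 0x25, 0xfa]
t3 = [0x84, 0x12, 0xa6, 0x25, 0xfa, 0xfa, 0xa8, 0xeb]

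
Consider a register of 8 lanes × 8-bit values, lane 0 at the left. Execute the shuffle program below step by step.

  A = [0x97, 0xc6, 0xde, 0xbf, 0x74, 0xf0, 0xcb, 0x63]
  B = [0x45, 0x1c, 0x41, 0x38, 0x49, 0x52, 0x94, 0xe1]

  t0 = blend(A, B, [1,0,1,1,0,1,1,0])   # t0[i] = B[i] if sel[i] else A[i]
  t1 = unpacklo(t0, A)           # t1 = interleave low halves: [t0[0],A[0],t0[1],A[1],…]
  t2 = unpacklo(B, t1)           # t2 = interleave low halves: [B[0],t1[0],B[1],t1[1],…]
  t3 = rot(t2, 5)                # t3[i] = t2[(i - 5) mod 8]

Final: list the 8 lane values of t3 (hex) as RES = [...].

RES = [0x97, 0x41, 0xc6, 0x38, 0xc6, 0x45, 0x45, 0x1c]

→ t0 |45|c6|41|38|74|52|94|63|
→ t1 |45|97|c6|c6|41|de|38|bf|
→ t2 |45|45|1c|97|41|c6|38|c6|
→ t3 |97|41|c6|38|c6|45|45|1c|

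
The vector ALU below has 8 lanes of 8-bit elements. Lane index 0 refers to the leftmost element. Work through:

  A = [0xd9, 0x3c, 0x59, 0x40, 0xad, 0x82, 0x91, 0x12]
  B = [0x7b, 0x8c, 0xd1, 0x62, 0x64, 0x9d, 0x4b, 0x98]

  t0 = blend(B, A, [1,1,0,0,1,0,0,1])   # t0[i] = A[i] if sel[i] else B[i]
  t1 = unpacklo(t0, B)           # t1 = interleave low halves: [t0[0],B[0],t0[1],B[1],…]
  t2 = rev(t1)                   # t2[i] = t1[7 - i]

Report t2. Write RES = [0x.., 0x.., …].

  t0: d9 3c d1 62 ad 9d 4b 12
  t1: d9 7b 3c 8c d1 d1 62 62
  t2: 62 62 d1 d1 8c 3c 7b d9

RES = [ 0x62  0x62  0xd1  0xd1  0x8c  0x3c  0x7b  0xd9 ]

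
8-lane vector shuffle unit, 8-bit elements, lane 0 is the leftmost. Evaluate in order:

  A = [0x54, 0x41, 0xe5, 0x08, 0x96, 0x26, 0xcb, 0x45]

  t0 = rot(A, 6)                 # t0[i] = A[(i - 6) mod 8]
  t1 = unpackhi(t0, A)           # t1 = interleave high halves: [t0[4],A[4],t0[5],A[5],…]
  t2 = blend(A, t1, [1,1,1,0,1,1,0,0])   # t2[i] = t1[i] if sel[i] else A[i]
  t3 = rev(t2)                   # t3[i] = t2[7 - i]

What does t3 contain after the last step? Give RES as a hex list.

→ t0 |e5|08|96|26|cb|45|54|41|
→ t1 |cb|96|45|26|54|cb|41|45|
→ t2 |cb|96|45|08|54|cb|cb|45|
→ t3 |45|cb|cb|54|08|45|96|cb|

RES = [ 0x45  0xcb  0xcb  0x54  0x08  0x45  0x96  0xcb ]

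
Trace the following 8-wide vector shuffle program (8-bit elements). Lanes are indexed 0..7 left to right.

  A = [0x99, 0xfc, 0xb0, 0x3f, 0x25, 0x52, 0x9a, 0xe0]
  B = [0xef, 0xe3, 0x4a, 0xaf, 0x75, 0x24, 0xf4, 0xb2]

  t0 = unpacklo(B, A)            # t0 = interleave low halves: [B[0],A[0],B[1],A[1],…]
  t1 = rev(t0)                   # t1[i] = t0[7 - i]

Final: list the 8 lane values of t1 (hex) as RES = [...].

RES = [ 0x3f  0xaf  0xb0  0x4a  0xfc  0xe3  0x99  0xef ]

t0 = [0xef, 0x99, 0xe3, 0xfc, 0x4a, 0xb0, 0xaf, 0x3f]
t1 = [0x3f, 0xaf, 0xb0, 0x4a, 0xfc, 0xe3, 0x99, 0xef]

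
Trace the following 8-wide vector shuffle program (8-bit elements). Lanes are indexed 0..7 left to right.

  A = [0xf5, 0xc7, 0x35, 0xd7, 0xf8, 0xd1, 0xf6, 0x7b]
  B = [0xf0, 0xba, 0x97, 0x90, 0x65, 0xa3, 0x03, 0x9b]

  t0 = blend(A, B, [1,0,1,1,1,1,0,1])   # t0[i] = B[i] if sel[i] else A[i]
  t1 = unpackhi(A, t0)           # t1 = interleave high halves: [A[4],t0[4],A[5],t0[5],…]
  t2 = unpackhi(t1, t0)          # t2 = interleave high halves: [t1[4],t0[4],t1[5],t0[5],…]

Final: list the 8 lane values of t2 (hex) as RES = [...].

  t0: f0 c7 97 90 65 a3 f6 9b
  t1: f8 65 d1 a3 f6 f6 7b 9b
  t2: f6 65 f6 a3 7b f6 9b 9b

RES = [0xf6, 0x65, 0xf6, 0xa3, 0x7b, 0xf6, 0x9b, 0x9b]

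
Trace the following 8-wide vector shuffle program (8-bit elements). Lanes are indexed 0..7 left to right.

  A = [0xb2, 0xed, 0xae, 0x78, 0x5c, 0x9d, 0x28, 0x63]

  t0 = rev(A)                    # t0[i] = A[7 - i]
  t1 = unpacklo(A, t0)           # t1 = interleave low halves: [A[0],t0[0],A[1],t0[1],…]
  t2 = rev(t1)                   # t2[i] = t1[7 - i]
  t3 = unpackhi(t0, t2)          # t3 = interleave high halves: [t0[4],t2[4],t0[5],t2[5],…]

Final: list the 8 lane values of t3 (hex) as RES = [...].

  t0: 63 28 9d 5c 78 ae ed b2
  t1: b2 63 ed 28 ae 9d 78 5c
  t2: 5c 78 9d ae 28 ed 63 b2
  t3: 78 28 ae ed ed 63 b2 b2

RES = [ 0x78  0x28  0xae  0xed  0xed  0x63  0xb2  0xb2 ]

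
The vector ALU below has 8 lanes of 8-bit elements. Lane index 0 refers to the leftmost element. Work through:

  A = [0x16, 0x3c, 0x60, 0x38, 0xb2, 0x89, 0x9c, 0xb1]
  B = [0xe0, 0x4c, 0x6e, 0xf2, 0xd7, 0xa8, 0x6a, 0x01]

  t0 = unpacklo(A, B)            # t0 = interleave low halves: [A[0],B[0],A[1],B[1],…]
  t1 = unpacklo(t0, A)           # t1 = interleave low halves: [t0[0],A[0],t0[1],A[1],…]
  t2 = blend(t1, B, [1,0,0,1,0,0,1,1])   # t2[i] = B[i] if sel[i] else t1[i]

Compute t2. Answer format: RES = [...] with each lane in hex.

  t0: 16 e0 3c 4c 60 6e 38 f2
  t1: 16 16 e0 3c 3c 60 4c 38
  t2: e0 16 e0 f2 3c 60 6a 01

RES = [0xe0, 0x16, 0xe0, 0xf2, 0x3c, 0x60, 0x6a, 0x01]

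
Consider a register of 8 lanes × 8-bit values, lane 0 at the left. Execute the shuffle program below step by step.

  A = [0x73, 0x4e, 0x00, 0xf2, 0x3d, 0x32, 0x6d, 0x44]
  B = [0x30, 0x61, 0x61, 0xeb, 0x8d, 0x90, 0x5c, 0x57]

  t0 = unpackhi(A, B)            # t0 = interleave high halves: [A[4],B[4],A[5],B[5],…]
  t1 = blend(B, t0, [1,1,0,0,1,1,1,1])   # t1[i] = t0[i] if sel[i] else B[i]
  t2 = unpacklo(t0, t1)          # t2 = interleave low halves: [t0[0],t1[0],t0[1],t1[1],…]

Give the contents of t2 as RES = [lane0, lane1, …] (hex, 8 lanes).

RES = [ 0x3d  0x3d  0x8d  0x8d  0x32  0x61  0x90  0xeb ]

t0 = [0x3d, 0x8d, 0x32, 0x90, 0x6d, 0x5c, 0x44, 0x57]
t1 = [0x3d, 0x8d, 0x61, 0xeb, 0x6d, 0x5c, 0x44, 0x57]
t2 = [0x3d, 0x3d, 0x8d, 0x8d, 0x32, 0x61, 0x90, 0xeb]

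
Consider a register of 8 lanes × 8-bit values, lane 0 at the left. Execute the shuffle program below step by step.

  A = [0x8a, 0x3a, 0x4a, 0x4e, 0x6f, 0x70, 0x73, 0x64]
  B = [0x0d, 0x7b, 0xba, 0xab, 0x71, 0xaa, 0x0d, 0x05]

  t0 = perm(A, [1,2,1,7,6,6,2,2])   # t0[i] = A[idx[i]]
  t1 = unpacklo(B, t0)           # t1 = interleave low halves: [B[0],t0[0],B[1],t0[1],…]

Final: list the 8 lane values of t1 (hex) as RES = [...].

RES = [0x0d, 0x3a, 0x7b, 0x4a, 0xba, 0x3a, 0xab, 0x64]

  t0: 3a 4a 3a 64 73 73 4a 4a
  t1: 0d 3a 7b 4a ba 3a ab 64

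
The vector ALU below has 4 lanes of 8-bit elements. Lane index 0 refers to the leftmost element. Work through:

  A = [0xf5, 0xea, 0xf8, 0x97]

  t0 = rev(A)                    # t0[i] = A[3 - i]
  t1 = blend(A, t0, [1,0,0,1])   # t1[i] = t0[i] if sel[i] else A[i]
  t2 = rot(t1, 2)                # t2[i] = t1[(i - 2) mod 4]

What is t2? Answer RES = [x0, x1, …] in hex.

RES = [ 0xf8  0xf5  0x97  0xea ]

t0 = [0x97, 0xf8, 0xea, 0xf5]
t1 = [0x97, 0xea, 0xf8, 0xf5]
t2 = [0xf8, 0xf5, 0x97, 0xea]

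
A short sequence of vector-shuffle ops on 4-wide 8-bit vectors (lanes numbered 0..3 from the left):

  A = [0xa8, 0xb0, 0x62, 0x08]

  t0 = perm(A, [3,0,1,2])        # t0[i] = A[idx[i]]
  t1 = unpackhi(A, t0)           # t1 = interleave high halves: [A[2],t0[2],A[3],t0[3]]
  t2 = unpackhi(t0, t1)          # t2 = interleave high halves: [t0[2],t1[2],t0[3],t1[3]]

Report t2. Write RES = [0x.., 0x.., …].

  t0: 08 a8 b0 62
  t1: 62 b0 08 62
  t2: b0 08 62 62

RES = [ 0xb0  0x08  0x62  0x62 ]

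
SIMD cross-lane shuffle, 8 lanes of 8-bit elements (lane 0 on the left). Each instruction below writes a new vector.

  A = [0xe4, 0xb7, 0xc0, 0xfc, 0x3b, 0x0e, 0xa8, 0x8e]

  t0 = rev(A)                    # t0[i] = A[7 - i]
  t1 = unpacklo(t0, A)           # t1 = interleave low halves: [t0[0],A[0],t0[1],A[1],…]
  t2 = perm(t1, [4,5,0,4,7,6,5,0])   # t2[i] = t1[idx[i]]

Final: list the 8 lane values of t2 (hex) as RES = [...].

→ t0 |8e|a8|0e|3b|fc|c0|b7|e4|
→ t1 |8e|e4|a8|b7|0e|c0|3b|fc|
→ t2 |0e|c0|8e|0e|fc|3b|c0|8e|

RES = [ 0x0e  0xc0  0x8e  0x0e  0xfc  0x3b  0xc0  0x8e ]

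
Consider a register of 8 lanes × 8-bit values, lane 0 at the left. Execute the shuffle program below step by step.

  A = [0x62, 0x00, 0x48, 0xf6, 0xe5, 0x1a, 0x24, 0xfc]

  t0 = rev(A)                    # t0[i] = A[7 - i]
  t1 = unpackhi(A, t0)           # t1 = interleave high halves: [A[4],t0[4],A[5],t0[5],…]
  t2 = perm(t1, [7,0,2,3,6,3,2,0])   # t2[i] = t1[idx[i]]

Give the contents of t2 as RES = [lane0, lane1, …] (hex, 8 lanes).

RES = [0x62, 0xe5, 0x1a, 0x48, 0xfc, 0x48, 0x1a, 0xe5]

  t0: fc 24 1a e5 f6 48 00 62
  t1: e5 f6 1a 48 24 00 fc 62
  t2: 62 e5 1a 48 fc 48 1a e5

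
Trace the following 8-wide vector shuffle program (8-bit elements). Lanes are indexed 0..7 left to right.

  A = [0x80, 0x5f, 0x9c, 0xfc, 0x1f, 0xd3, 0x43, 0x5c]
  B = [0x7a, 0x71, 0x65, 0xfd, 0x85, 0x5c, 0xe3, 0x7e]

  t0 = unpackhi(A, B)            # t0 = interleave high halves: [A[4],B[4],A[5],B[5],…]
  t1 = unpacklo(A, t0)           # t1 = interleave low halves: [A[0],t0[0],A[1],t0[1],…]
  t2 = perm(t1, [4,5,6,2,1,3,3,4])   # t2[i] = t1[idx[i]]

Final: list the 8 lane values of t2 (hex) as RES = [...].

RES = [ 0x9c  0xd3  0xfc  0x5f  0x1f  0x85  0x85  0x9c ]

t0 = [0x1f, 0x85, 0xd3, 0x5c, 0x43, 0xe3, 0x5c, 0x7e]
t1 = [0x80, 0x1f, 0x5f, 0x85, 0x9c, 0xd3, 0xfc, 0x5c]
t2 = [0x9c, 0xd3, 0xfc, 0x5f, 0x1f, 0x85, 0x85, 0x9c]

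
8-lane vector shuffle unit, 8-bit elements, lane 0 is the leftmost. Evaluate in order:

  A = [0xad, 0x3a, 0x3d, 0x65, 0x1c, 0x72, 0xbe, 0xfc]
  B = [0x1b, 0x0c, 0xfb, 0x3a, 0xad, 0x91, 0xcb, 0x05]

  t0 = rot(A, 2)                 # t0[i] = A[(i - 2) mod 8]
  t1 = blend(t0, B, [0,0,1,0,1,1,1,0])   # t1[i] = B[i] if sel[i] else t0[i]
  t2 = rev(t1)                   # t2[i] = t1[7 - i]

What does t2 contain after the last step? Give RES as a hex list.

RES = [ 0x72  0xcb  0x91  0xad  0x3a  0xfb  0xfc  0xbe ]

t0 = [0xbe, 0xfc, 0xad, 0x3a, 0x3d, 0x65, 0x1c, 0x72]
t1 = [0xbe, 0xfc, 0xfb, 0x3a, 0xad, 0x91, 0xcb, 0x72]
t2 = [0x72, 0xcb, 0x91, 0xad, 0x3a, 0xfb, 0xfc, 0xbe]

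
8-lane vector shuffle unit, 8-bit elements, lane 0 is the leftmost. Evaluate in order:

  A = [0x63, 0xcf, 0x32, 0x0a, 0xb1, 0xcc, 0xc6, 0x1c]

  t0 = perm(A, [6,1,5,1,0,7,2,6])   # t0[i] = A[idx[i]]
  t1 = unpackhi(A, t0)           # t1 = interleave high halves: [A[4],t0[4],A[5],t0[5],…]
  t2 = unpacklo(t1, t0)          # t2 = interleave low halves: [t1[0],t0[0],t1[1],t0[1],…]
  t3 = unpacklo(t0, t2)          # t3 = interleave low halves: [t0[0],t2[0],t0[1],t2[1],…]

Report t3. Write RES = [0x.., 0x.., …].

t0 = [0xc6, 0xcf, 0xcc, 0xcf, 0x63, 0x1c, 0x32, 0xc6]
t1 = [0xb1, 0x63, 0xcc, 0x1c, 0xc6, 0x32, 0x1c, 0xc6]
t2 = [0xb1, 0xc6, 0x63, 0xcf, 0xcc, 0xcc, 0x1c, 0xcf]
t3 = [0xc6, 0xb1, 0xcf, 0xc6, 0xcc, 0x63, 0xcf, 0xcf]

RES = [0xc6, 0xb1, 0xcf, 0xc6, 0xcc, 0x63, 0xcf, 0xcf]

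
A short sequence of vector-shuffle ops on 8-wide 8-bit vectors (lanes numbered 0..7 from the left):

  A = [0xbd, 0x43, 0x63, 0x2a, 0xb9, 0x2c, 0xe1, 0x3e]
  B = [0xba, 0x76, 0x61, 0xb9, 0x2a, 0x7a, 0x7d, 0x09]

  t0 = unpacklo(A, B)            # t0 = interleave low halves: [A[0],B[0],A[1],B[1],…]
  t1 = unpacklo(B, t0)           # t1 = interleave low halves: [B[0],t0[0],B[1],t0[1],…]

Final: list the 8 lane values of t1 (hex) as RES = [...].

  t0: bd ba 43 76 63 61 2a b9
  t1: ba bd 76 ba 61 43 b9 76

RES = [0xba, 0xbd, 0x76, 0xba, 0x61, 0x43, 0xb9, 0x76]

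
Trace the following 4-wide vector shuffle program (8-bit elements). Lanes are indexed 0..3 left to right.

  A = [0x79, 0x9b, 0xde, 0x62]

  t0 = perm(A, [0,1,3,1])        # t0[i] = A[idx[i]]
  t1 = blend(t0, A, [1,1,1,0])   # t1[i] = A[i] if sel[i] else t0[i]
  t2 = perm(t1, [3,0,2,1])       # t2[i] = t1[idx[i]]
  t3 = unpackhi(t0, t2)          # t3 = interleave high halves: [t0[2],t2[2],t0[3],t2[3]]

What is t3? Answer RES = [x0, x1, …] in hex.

→ t0 |79|9b|62|9b|
→ t1 |79|9b|de|9b|
→ t2 |9b|79|de|9b|
→ t3 |62|de|9b|9b|

RES = [0x62, 0xde, 0x9b, 0x9b]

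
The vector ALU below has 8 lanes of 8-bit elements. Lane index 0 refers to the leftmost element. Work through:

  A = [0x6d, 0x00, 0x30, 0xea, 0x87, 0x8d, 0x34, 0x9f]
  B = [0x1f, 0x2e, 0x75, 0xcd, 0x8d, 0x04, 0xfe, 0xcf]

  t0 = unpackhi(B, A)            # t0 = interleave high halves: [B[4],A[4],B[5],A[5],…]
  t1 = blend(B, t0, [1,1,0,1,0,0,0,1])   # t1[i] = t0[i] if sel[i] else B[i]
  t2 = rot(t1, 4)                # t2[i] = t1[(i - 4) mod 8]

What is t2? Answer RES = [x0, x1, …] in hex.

t0 = [0x8d, 0x87, 0x04, 0x8d, 0xfe, 0x34, 0xcf, 0x9f]
t1 = [0x8d, 0x87, 0x75, 0x8d, 0x8d, 0x04, 0xfe, 0x9f]
t2 = [0x8d, 0x04, 0xfe, 0x9f, 0x8d, 0x87, 0x75, 0x8d]

RES = [0x8d, 0x04, 0xfe, 0x9f, 0x8d, 0x87, 0x75, 0x8d]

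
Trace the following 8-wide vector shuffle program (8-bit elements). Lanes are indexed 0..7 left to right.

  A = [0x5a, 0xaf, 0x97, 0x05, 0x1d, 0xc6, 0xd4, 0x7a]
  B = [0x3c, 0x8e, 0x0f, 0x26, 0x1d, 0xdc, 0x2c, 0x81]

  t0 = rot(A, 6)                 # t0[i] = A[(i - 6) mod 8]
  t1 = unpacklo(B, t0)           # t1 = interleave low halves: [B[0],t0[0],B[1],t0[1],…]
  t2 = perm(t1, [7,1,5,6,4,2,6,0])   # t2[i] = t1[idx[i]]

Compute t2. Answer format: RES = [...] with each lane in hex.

t0 = [0x97, 0x05, 0x1d, 0xc6, 0xd4, 0x7a, 0x5a, 0xaf]
t1 = [0x3c, 0x97, 0x8e, 0x05, 0x0f, 0x1d, 0x26, 0xc6]
t2 = [0xc6, 0x97, 0x1d, 0x26, 0x0f, 0x8e, 0x26, 0x3c]

RES = [ 0xc6  0x97  0x1d  0x26  0x0f  0x8e  0x26  0x3c ]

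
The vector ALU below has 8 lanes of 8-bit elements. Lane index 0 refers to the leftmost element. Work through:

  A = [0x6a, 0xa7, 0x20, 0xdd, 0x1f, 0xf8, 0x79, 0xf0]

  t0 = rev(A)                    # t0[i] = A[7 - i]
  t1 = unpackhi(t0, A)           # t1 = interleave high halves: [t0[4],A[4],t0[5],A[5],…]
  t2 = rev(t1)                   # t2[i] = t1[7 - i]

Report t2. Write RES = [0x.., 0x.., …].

RES = [ 0xf0  0x6a  0x79  0xa7  0xf8  0x20  0x1f  0xdd ]

  t0: f0 79 f8 1f dd 20 a7 6a
  t1: dd 1f 20 f8 a7 79 6a f0
  t2: f0 6a 79 a7 f8 20 1f dd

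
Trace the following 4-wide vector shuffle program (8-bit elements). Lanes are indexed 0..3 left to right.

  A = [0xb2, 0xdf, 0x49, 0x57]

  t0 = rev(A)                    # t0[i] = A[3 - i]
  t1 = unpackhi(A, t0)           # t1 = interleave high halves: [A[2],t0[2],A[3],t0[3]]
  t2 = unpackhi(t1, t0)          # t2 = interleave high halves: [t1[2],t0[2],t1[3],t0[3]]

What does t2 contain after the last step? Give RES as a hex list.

RES = [0x57, 0xdf, 0xb2, 0xb2]

→ t0 |57|49|df|b2|
→ t1 |49|df|57|b2|
→ t2 |57|df|b2|b2|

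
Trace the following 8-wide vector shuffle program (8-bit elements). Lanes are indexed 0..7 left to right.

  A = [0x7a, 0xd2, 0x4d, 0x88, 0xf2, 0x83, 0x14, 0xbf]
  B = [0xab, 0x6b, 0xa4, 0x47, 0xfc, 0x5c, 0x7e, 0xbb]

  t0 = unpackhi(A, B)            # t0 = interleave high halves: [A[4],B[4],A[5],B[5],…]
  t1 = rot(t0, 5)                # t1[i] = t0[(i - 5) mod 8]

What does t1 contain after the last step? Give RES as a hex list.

  t0: f2 fc 83 5c 14 7e bf bb
  t1: 5c 14 7e bf bb f2 fc 83

RES = [ 0x5c  0x14  0x7e  0xbf  0xbb  0xf2  0xfc  0x83 ]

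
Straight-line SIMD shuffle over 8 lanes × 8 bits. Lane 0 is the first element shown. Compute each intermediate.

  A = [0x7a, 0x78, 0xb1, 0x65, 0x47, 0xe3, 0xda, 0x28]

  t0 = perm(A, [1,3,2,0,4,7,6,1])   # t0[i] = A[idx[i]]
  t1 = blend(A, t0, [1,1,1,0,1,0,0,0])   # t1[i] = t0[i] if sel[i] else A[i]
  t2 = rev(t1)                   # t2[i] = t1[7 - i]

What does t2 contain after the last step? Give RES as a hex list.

→ t0 |78|65|b1|7a|47|28|da|78|
→ t1 |78|65|b1|65|47|e3|da|28|
→ t2 |28|da|e3|47|65|b1|65|78|

RES = [ 0x28  0xda  0xe3  0x47  0x65  0xb1  0x65  0x78 ]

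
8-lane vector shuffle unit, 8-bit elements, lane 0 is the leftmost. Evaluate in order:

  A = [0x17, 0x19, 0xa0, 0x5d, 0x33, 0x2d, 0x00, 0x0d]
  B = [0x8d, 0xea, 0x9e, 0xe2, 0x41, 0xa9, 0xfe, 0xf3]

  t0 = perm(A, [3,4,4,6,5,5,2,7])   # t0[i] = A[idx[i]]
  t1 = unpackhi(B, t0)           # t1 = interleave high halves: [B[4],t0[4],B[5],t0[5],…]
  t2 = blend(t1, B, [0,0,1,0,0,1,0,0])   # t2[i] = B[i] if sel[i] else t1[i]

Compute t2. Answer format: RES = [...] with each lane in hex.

RES = [ 0x41  0x2d  0x9e  0x2d  0xfe  0xa9  0xf3  0x0d ]

t0 = [0x5d, 0x33, 0x33, 0x00, 0x2d, 0x2d, 0xa0, 0x0d]
t1 = [0x41, 0x2d, 0xa9, 0x2d, 0xfe, 0xa0, 0xf3, 0x0d]
t2 = [0x41, 0x2d, 0x9e, 0x2d, 0xfe, 0xa9, 0xf3, 0x0d]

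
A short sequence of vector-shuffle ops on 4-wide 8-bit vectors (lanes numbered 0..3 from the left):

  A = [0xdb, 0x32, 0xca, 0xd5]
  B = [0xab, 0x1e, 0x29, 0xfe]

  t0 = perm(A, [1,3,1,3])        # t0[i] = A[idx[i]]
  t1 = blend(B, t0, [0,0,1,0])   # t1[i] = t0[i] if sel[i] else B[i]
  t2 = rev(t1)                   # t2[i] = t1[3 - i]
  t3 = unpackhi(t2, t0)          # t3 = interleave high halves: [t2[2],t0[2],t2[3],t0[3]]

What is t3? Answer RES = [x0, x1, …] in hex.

t0 = [0x32, 0xd5, 0x32, 0xd5]
t1 = [0xab, 0x1e, 0x32, 0xfe]
t2 = [0xfe, 0x32, 0x1e, 0xab]
t3 = [0x1e, 0x32, 0xab, 0xd5]

RES = [ 0x1e  0x32  0xab  0xd5 ]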